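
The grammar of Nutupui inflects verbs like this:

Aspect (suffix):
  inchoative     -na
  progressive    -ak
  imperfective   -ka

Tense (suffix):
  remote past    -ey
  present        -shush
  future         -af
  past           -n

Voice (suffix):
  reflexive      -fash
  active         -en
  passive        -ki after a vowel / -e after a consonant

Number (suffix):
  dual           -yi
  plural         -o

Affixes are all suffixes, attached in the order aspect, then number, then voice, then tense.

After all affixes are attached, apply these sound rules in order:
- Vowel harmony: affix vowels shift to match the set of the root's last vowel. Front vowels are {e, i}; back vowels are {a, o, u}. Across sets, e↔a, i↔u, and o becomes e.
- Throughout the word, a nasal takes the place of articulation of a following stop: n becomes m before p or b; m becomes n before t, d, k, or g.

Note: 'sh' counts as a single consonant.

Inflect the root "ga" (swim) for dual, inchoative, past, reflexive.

ganayufashn

Attach aspect inchoative -na → gana.
Attach number dual -yi → ganayi.
Attach voice reflexive -fash → ganayifash.
Attach tense past -n → ganayifashn.
Apply vowel harmony: ganayifashn → ganayufashn.
Nasal assimilation: no change.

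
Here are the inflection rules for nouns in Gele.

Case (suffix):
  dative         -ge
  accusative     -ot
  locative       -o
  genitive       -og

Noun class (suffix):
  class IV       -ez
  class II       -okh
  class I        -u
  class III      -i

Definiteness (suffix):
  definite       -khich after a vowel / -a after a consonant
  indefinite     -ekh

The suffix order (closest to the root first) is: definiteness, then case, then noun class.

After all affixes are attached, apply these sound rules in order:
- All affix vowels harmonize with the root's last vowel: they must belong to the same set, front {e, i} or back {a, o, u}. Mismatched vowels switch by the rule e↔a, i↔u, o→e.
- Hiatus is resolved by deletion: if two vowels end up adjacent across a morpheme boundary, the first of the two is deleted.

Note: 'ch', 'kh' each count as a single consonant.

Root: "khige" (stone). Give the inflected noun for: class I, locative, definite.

khigekhichi

Attach definiteness definite -khich (after vowel 'e') → khigekhich.
Attach case locative -o → khigekhicho.
Attach noun class class I -u → khigekhichou.
Apply vowel harmony: khigekhichou → khigekhichei.
Apply vowel deletion: khigekhichei → khigekhichi.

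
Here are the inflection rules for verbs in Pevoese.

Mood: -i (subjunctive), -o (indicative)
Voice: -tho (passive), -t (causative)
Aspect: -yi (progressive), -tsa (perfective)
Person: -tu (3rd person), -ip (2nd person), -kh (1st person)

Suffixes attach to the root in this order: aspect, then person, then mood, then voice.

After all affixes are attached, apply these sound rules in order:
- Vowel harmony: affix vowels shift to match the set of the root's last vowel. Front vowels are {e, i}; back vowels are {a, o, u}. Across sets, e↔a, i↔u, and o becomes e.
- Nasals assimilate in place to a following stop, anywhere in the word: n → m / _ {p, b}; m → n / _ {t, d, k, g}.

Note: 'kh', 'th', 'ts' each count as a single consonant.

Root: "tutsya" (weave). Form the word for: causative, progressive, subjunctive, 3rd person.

Attach aspect progressive -yi → tutsyayi.
Attach person 3rd person -tu → tutsyayitu.
Attach mood subjunctive -i → tutsyayitui.
Attach voice causative -t → tutsyayituit.
Apply vowel harmony: tutsyayituit → tutsyayutuut.
Nasal assimilation: no change.

tutsyayutuut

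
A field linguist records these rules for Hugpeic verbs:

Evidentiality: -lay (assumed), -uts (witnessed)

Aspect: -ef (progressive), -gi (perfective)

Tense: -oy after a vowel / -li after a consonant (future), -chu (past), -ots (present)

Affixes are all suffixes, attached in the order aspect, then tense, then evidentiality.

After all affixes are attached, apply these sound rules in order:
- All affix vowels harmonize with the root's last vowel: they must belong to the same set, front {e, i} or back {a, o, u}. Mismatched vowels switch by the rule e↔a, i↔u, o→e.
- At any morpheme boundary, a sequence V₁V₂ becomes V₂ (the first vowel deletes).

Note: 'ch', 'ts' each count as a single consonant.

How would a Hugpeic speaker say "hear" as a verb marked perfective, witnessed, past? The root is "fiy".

fiygichits

Attach aspect perfective -gi → fiygi.
Attach tense past -chu → fiygichu.
Attach evidentiality witnessed -uts → fiygichuuts.
Apply vowel harmony: fiygichuuts → fiygichiits.
Apply vowel deletion: fiygichiits → fiygichits.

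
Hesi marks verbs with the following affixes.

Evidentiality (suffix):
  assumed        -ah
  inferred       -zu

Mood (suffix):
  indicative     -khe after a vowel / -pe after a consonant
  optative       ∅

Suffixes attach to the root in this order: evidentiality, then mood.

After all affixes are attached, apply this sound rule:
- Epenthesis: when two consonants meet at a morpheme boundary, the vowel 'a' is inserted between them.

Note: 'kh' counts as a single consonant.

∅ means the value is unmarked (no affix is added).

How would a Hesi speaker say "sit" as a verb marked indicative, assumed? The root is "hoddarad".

hoddaradahape

Attach evidentiality assumed -ah → hoddaradah.
Attach mood indicative -pe (after consonant 'h') → hoddaradahpe.
Apply epenthesis: hoddaradahpe → hoddaradahape.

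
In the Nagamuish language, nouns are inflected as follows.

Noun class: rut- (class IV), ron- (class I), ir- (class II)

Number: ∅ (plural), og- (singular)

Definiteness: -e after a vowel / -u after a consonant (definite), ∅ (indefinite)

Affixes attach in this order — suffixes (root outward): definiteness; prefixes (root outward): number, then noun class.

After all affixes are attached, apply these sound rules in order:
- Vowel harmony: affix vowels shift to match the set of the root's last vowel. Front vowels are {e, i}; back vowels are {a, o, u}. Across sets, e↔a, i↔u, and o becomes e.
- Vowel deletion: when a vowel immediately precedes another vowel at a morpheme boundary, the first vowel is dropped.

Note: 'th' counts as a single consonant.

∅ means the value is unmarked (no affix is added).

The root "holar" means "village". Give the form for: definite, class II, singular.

Attach number singular og- → ogholar.
Attach definiteness definite -u (after consonant 'r') → ogholaru.
Attach noun class class II ir- → irogholaru.
Apply vowel harmony: irogholaru → urogholaru.
Vowel deletion: no change.

urogholaru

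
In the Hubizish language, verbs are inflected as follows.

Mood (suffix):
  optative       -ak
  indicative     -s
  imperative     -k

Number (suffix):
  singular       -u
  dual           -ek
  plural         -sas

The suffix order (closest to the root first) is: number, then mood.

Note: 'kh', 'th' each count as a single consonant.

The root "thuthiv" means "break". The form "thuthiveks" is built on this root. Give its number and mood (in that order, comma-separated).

Segment: thuthiv-ek-s.
number: -ek → dual.
mood: -s → indicative.

dual, indicative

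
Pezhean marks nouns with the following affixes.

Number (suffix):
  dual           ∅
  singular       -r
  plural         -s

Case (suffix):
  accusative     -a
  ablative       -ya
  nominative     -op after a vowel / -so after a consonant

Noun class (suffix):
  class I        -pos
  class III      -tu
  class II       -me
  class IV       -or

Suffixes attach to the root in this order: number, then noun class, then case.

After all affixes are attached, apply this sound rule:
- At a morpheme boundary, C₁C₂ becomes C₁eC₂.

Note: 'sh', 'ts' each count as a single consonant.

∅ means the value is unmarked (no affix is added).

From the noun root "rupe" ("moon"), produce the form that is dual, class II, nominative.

number = dual: zero marking, form stays rupe.
Attach noun class class II -me → rupeme.
Attach case nominative -op (after vowel 'e') → rupemeop.
Epenthesis: no change.

rupemeop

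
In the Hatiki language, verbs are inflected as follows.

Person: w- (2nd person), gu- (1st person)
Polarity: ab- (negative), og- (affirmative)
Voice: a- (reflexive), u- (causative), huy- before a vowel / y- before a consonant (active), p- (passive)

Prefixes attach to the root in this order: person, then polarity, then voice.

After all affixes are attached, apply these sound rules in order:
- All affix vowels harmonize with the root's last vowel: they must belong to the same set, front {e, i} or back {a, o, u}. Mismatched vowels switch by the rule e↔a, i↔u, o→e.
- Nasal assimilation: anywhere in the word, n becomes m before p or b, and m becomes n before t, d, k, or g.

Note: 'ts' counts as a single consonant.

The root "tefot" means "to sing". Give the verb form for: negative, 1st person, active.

Attach person 1st person gu- → gutefot.
Attach polarity negative ab- → abgutefot.
Attach voice active huy- (before vowel 'a') → huyabgutefot.
Vowel harmony: no change.
Nasal assimilation: no change.

huyabgutefot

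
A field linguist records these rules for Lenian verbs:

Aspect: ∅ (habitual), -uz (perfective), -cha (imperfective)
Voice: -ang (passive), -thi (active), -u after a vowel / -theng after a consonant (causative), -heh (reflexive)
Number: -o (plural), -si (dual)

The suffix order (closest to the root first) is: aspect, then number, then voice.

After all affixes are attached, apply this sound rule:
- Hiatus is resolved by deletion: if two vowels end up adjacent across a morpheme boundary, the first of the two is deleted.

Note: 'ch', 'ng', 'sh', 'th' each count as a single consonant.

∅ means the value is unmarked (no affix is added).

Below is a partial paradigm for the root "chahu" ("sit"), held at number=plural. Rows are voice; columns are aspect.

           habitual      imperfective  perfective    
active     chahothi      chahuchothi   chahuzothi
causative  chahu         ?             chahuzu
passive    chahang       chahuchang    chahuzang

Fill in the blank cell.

chahuchu

Attach aspect imperfective -cha → chahucha.
Attach number plural -o → chahuchao.
Attach voice causative -u (after vowel 'o') → chahuchaou.
Apply vowel deletion: chahuchaou → chahuchu.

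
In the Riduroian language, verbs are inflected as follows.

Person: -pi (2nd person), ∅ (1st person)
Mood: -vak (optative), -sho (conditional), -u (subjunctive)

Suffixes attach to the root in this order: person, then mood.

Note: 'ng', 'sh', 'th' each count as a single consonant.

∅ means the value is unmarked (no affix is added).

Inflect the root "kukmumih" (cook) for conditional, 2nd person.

Attach person 2nd person -pi → kukmumihpi.
Attach mood conditional -sho → kukmumihpisho.

kukmumihpisho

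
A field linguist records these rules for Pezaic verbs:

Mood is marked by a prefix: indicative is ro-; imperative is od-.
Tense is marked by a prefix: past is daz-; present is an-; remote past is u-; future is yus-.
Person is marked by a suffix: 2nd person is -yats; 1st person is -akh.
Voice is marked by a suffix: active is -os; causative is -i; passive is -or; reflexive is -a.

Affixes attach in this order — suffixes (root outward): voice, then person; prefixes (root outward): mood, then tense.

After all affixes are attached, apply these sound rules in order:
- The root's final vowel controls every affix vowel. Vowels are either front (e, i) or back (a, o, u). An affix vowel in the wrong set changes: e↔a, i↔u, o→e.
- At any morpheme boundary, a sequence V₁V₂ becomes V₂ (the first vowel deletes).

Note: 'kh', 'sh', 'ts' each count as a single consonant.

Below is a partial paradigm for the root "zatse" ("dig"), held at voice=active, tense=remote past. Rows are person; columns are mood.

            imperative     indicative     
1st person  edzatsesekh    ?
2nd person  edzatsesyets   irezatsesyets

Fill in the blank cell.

irezatsesekh

Attach voice active -os → zatseos.
Attach person 1st person -akh → zatseosakh.
Attach mood indicative ro- → rozatseosakh.
Attach tense remote past u- → urozatseosakh.
Apply vowel harmony: urozatseosakh → irezatseesekh.
Apply vowel deletion: irezatseesekh → irezatsesekh.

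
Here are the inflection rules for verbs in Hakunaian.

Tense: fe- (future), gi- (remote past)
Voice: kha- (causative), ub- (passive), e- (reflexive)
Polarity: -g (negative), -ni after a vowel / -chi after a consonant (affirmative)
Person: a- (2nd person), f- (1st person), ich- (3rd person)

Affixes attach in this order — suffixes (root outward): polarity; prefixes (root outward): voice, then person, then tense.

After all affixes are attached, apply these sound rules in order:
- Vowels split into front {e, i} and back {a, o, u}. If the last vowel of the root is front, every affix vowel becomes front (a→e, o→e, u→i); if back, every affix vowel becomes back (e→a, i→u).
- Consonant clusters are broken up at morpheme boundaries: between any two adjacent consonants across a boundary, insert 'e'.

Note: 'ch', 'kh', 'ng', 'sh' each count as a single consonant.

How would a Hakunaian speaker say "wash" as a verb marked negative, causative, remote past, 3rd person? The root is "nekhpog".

guuchekhanekhpogeg

Attach voice causative kha- → khanekhpog.
Attach polarity negative -g → khanekhpogg.
Attach person 3rd person ich- → ichkhanekhpogg.
Attach tense remote past gi- → giichkhanekhpogg.
Apply vowel harmony: giichkhanekhpogg → guuchkhanekhpogg.
Apply epenthesis: guuchkhanekhpogg → guuchekhanekhpogeg.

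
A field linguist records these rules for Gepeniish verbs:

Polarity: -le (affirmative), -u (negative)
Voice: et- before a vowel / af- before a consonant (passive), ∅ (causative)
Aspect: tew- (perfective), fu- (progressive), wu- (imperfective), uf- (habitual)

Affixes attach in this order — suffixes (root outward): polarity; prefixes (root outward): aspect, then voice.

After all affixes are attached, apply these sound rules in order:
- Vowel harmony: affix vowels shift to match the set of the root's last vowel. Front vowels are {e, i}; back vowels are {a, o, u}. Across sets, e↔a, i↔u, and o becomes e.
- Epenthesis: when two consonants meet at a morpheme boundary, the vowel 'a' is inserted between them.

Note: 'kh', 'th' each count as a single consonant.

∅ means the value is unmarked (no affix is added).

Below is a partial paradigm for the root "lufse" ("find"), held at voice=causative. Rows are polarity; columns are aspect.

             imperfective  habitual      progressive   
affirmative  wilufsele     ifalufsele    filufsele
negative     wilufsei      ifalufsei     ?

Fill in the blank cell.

Attach aspect progressive fu- → fulufse.
Attach polarity negative -u → fulufseu.
voice = causative: zero marking, form stays fulufseu.
Apply vowel harmony: fulufseu → filufsei.
Epenthesis: no change.

filufsei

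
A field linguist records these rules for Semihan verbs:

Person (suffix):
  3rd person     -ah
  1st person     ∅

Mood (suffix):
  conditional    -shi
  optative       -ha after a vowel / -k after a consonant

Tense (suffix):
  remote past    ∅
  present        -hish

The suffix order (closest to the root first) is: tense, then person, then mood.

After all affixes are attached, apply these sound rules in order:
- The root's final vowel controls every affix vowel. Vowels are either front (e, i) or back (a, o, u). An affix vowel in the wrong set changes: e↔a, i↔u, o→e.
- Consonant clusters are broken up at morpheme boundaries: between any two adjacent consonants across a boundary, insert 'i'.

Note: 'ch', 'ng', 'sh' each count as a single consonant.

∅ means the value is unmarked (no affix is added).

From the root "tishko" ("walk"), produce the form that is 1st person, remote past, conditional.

tishkoshu

tense = remote past: zero marking, form stays tishko.
person = 1st person: zero marking, form stays tishko.
Attach mood conditional -shi → tishkoshi.
Apply vowel harmony: tishkoshi → tishkoshu.
Epenthesis: no change.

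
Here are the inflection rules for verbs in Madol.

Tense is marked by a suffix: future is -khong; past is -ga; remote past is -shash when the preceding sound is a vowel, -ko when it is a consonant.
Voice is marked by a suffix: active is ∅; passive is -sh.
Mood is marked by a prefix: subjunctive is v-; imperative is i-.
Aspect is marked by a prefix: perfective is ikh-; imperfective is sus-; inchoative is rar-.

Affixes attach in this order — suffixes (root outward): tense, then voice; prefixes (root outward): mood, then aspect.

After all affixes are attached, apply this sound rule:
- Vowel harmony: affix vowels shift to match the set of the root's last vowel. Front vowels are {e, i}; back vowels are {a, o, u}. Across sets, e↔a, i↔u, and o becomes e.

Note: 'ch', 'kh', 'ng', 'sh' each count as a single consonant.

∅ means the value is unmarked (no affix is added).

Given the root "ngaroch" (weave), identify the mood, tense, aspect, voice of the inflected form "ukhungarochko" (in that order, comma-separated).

imperative, remote past, perfective, active

Segment: ikh-i-ngaroch-ko.
mood: i- → imperative.
tense: -shash/ko → remote past.
aspect: ikh- → perfective.
voice: ∅ → active.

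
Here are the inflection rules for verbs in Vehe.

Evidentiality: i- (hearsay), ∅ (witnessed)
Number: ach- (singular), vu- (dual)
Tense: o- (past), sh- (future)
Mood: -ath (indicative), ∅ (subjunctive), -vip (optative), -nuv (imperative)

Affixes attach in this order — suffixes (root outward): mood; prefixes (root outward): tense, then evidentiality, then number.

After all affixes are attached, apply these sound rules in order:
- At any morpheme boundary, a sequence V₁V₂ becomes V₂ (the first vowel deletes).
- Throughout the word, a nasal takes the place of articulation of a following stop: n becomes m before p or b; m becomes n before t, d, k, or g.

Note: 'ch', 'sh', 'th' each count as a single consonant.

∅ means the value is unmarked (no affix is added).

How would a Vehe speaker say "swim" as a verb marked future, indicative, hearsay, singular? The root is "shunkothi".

achishshunkothath

Attach mood indicative -ath → shunkothiath.
Attach tense future sh- → shshunkothiath.
Attach evidentiality hearsay i- → ishshunkothiath.
Attach number singular ach- → achishshunkothiath.
Apply vowel deletion: achishshunkothiath → achishshunkothath.
Nasal assimilation: no change.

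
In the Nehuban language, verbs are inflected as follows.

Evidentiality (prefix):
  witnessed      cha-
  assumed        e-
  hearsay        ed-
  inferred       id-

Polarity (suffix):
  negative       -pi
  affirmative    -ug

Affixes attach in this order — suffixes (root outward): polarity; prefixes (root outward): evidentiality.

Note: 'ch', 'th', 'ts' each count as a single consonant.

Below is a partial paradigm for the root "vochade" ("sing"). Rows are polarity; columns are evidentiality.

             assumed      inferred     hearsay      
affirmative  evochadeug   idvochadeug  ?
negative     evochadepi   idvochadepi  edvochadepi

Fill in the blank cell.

Attach evidentiality hearsay ed- → edvochade.
Attach polarity affirmative -ug → edvochadeug.

edvochadeug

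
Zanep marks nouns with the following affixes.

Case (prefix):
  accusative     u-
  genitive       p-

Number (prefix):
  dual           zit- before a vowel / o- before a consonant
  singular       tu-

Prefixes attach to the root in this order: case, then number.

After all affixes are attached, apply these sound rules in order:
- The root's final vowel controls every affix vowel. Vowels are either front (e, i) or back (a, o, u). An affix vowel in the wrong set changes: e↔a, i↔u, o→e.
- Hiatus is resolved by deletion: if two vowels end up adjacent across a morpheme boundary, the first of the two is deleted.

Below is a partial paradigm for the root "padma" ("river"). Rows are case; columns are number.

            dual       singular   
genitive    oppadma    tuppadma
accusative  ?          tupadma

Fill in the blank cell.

Attach case accusative u- → upadma.
Attach number dual zit- (before vowel 'u') → zitupadma.
Apply vowel harmony: zitupadma → zutupadma.
Vowel deletion: no change.

zutupadma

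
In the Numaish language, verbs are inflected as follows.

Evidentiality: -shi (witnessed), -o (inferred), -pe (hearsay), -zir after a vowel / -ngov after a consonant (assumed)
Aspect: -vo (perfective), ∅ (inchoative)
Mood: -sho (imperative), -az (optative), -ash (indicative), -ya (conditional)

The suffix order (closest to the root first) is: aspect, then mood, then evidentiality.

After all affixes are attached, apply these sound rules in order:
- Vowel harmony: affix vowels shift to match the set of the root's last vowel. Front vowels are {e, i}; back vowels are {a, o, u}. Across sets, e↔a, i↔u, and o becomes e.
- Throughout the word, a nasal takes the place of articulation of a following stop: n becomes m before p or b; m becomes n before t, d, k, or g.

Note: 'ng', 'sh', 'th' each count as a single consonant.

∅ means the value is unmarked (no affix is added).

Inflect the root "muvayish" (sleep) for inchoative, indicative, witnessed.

aspect = inchoative: zero marking, form stays muvayish.
Attach mood indicative -ash → muvayishash.
Attach evidentiality witnessed -shi → muvayishashshi.
Apply vowel harmony: muvayishashshi → muvayisheshshi.
Nasal assimilation: no change.

muvayisheshshi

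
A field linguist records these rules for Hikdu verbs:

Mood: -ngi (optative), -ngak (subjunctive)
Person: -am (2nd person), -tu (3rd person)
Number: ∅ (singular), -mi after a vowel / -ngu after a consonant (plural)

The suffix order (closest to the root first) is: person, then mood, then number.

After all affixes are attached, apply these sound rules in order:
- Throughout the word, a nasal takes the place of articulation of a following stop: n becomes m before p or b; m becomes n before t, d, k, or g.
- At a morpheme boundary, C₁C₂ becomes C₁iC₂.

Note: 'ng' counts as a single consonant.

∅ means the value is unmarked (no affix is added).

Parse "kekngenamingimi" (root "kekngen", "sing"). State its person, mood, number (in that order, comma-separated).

2nd person, optative, plural

Segment: kekngen-am-ngi-mi.
person: -am → 2nd person.
mood: -ngi → optative.
number: -mi/ngu → plural.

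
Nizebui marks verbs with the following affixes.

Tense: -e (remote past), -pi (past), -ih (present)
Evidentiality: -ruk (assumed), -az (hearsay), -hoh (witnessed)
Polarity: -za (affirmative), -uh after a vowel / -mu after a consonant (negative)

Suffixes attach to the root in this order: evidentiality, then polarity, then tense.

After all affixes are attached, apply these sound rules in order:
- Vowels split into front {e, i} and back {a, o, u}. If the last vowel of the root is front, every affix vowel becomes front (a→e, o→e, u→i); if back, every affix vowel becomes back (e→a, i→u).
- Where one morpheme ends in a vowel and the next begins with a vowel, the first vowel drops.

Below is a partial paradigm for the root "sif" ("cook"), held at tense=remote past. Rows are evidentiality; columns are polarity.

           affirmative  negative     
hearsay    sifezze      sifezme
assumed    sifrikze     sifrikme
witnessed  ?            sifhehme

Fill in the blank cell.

sifhehze

Attach evidentiality witnessed -hoh → sifhoh.
Attach polarity affirmative -za → sifhohza.
Attach tense remote past -e → sifhohzae.
Apply vowel harmony: sifhohzae → sifhehzee.
Apply vowel deletion: sifhehzee → sifhehze.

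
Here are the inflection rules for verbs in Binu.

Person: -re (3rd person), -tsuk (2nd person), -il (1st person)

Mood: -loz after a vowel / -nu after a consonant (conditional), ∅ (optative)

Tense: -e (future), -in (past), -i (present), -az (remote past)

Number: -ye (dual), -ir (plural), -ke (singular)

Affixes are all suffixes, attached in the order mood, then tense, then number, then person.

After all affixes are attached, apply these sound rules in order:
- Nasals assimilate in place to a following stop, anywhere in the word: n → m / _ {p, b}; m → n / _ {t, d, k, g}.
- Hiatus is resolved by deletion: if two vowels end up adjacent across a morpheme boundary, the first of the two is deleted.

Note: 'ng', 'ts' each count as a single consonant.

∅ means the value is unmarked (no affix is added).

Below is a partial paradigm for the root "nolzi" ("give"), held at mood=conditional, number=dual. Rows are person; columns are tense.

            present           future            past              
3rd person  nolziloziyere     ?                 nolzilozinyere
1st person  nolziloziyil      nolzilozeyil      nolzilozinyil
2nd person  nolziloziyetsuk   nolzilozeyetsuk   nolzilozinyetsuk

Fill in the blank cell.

Attach mood conditional -loz (after vowel 'i') → nolziloz.
Attach tense future -e → nolziloze.
Attach number dual -ye → nolzilozeye.
Attach person 3rd person -re → nolzilozeyere.
Nasal assimilation: no change.
Vowel deletion: no change.

nolzilozeyere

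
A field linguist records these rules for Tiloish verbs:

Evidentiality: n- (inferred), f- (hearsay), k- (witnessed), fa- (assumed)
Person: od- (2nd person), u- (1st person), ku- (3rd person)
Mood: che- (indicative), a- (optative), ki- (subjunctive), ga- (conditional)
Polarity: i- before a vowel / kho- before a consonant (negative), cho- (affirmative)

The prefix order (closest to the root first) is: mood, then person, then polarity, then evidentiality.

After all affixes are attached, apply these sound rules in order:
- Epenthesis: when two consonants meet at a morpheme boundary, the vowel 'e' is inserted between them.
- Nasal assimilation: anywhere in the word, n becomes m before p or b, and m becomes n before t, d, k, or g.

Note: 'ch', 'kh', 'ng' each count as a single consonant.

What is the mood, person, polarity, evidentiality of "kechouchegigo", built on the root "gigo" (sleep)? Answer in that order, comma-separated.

indicative, 1st person, affirmative, witnessed

Segment: k-cho-u-che-gigo.
mood: che- → indicative.
person: u- → 1st person.
polarity: cho- → affirmative.
evidentiality: k- → witnessed.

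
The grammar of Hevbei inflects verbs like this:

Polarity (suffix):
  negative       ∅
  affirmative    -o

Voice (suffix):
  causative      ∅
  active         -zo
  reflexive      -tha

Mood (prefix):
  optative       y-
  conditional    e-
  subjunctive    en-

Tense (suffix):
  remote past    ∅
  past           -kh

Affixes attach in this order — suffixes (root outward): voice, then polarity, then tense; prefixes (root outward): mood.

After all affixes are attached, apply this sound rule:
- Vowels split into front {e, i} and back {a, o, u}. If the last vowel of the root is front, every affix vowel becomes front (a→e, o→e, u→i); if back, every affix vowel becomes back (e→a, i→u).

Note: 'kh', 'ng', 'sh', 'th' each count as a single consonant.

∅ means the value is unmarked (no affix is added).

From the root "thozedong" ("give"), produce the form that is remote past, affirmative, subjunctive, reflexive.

anthozedongthao

Attach voice reflexive -tha → thozedongtha.
Attach polarity affirmative -o → thozedongthao.
Attach mood subjunctive en- → enthozedongthao.
tense = remote past: zero marking, form stays enthozedongthao.
Apply vowel harmony: enthozedongthao → anthozedongthao.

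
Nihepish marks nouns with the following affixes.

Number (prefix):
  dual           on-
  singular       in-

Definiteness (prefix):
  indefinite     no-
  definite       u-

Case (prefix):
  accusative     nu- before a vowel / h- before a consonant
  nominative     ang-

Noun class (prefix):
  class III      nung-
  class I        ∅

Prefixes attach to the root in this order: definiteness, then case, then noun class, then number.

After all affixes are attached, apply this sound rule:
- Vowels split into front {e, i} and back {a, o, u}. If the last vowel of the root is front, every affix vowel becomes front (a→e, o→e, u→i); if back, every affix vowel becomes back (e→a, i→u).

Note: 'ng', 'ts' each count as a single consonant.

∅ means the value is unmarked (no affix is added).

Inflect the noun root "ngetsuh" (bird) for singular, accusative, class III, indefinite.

unnunghnongetsuh

Attach definiteness indefinite no- → nongetsuh.
Attach case accusative h- (before consonant 'n') → hnongetsuh.
Attach noun class class III nung- → nunghnongetsuh.
Attach number singular in- → innunghnongetsuh.
Apply vowel harmony: innunghnongetsuh → unnunghnongetsuh.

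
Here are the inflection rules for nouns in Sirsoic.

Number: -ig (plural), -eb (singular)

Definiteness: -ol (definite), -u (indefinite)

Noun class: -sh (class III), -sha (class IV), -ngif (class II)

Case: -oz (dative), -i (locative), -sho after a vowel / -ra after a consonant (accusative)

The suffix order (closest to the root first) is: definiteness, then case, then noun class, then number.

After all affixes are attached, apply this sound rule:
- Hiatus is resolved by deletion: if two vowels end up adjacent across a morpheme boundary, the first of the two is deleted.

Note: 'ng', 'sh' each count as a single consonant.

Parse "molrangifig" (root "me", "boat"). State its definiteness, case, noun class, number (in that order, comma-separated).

definite, accusative, class II, plural

Segment: me-ol-ra-ngif-ig.
definiteness: -ol → definite.
case: -sho/ra → accusative.
noun class: -ngif → class II.
number: -ig → plural.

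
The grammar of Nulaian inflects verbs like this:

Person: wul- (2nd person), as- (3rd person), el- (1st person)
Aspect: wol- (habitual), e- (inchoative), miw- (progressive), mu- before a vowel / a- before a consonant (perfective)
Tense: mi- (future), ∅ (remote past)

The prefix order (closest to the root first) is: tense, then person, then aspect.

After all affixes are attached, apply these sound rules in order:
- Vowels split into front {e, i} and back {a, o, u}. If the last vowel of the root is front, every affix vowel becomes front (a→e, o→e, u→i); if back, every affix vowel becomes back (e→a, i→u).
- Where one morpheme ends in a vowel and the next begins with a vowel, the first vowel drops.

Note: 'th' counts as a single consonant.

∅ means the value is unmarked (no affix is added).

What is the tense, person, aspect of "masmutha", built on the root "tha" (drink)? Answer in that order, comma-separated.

Segment: mu-as-mi-tha.
tense: mi- → future.
person: as- → 3rd person.
aspect: mu/a- → perfective.

future, 3rd person, perfective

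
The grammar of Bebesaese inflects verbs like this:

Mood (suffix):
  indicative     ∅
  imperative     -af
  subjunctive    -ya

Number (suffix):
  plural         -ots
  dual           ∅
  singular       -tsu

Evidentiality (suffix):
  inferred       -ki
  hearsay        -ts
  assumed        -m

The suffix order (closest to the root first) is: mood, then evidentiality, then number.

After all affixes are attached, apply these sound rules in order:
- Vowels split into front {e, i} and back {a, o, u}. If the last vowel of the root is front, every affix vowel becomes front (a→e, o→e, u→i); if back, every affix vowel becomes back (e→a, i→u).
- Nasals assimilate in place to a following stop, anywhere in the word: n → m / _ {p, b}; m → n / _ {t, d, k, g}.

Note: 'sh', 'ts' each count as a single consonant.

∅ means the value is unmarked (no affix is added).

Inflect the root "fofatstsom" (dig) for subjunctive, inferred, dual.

Attach mood subjunctive -ya → fofatstsomya.
Attach evidentiality inferred -ki → fofatstsomyaki.
number = dual: zero marking, form stays fofatstsomyaki.
Apply vowel harmony: fofatstsomyaki → fofatstsomyaku.
Nasal assimilation: no change.

fofatstsomyaku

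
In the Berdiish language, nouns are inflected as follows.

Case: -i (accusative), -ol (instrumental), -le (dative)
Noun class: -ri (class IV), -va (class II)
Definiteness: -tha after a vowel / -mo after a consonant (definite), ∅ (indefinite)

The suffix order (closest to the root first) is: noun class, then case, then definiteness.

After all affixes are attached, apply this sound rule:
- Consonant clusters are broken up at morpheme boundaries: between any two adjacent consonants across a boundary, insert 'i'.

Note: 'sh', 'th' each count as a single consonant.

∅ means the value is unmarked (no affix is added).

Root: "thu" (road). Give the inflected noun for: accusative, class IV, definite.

thuriitha

Attach noun class class IV -ri → thuri.
Attach case accusative -i → thurii.
Attach definiteness definite -tha (after vowel 'i') → thuriitha.
Epenthesis: no change.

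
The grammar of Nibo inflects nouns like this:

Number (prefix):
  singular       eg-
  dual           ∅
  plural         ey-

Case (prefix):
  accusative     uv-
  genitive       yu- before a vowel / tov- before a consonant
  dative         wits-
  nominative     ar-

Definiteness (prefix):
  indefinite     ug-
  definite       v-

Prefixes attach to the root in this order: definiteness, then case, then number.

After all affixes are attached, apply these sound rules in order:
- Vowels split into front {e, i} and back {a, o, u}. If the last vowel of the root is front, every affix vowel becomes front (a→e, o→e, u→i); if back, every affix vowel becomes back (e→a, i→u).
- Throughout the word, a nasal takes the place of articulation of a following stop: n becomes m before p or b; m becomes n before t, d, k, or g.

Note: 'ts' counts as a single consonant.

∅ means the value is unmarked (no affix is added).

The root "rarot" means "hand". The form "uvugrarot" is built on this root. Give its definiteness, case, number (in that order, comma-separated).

Segment: uv-ug-rarot.
definiteness: ug- → indefinite.
case: uv- → accusative.
number: ∅ → dual.

indefinite, accusative, dual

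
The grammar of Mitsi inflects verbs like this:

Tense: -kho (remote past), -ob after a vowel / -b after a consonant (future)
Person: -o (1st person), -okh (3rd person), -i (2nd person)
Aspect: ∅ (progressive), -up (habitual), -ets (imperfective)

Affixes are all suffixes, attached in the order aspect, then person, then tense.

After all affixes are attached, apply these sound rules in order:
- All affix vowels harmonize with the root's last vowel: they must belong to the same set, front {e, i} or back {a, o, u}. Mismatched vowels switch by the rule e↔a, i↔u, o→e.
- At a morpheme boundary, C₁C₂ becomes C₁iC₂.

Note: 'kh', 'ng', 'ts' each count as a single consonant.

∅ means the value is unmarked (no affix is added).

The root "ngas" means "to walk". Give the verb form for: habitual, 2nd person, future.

ngasupuob

Attach aspect habitual -up → ngasup.
Attach person 2nd person -i → ngasupi.
Attach tense future -ob (after vowel 'i') → ngasupiob.
Apply vowel harmony: ngasupiob → ngasupuob.
Epenthesis: no change.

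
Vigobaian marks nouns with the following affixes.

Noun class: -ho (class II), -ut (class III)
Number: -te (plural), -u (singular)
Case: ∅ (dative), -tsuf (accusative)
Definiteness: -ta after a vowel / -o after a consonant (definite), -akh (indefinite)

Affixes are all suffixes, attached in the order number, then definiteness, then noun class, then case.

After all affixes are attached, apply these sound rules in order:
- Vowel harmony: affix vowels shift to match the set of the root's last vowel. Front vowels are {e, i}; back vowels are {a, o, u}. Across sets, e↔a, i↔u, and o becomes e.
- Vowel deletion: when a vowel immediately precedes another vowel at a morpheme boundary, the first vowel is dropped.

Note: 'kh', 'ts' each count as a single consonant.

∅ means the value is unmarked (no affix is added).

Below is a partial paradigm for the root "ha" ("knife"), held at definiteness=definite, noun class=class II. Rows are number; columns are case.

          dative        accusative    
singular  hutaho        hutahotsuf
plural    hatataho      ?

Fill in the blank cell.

Attach number plural -te → hate.
Attach definiteness definite -ta (after vowel 'e') → hateta.
Attach noun class class II -ho → hatetaho.
Attach case accusative -tsuf → hatetahotsuf.
Apply vowel harmony: hatetahotsuf → hatatahotsuf.
Vowel deletion: no change.

hatatahotsuf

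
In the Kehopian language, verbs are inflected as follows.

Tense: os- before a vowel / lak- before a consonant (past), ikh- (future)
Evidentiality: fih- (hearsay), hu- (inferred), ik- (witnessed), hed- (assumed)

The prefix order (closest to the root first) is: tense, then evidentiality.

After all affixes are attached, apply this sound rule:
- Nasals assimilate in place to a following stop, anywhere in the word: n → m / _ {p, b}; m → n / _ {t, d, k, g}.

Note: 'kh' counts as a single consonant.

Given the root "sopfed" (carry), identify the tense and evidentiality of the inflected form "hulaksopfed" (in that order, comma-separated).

past, inferred

Segment: hu-lak-sopfed.
tense: os/lak- → past.
evidentiality: hu- → inferred.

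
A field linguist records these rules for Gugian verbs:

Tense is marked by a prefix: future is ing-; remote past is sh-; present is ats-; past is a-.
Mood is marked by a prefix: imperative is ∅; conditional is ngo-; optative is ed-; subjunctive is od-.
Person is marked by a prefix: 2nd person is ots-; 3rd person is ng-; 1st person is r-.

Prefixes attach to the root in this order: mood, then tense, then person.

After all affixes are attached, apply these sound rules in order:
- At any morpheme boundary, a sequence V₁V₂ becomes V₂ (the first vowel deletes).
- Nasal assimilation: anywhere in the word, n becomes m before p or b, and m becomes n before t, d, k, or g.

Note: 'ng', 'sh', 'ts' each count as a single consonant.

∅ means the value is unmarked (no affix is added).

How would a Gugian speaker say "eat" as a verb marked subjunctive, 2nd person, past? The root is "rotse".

Attach mood subjunctive od- → odrotse.
Attach tense past a- → aodrotse.
Attach person 2nd person ots- → otsaodrotse.
Apply vowel deletion: otsaodrotse → otsodrotse.
Nasal assimilation: no change.

otsodrotse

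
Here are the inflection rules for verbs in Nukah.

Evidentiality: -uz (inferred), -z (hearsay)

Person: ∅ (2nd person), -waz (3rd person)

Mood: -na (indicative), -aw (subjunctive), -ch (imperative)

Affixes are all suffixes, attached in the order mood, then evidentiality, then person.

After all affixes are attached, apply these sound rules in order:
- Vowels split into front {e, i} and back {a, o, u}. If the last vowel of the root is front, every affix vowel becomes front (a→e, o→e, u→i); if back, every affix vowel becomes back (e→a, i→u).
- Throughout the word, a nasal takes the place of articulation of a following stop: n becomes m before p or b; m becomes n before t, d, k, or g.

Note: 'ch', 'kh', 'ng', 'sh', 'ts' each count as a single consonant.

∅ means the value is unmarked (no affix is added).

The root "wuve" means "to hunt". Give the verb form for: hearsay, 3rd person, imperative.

wuvechzwez

Attach mood imperative -ch → wuvech.
Attach evidentiality hearsay -z → wuvechz.
Attach person 3rd person -waz → wuvechzwaz.
Apply vowel harmony: wuvechzwaz → wuvechzwez.
Nasal assimilation: no change.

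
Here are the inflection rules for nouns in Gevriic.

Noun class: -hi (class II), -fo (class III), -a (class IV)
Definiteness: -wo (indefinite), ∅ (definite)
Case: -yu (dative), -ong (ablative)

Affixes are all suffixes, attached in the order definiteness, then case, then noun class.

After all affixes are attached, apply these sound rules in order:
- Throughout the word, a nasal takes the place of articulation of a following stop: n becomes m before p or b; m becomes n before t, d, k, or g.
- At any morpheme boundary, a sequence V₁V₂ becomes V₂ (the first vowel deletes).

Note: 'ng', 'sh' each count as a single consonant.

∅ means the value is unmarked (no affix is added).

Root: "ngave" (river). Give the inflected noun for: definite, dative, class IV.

ngaveya

definiteness = definite: zero marking, form stays ngave.
Attach case dative -yu → ngaveyu.
Attach noun class class IV -a → ngaveyua.
Nasal assimilation: no change.
Apply vowel deletion: ngaveyua → ngaveya.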